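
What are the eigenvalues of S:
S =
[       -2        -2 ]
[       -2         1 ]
λ = -3, 2

Solve det(S - λI) = 0. For a 2×2 matrix the characteristic equation is λ² - (trace)λ + det = 0.
trace(S) = a + d = -2 + 1 = -1.
det(S) = a*d - b*c = (-2)*(1) - (-2)*(-2) = -2 - 4 = -6.
Characteristic equation: λ² - (-1)λ + (-6) = 0.
Discriminant = (-1)² - 4*(-6) = 1 + 24 = 25.
λ = (-1 ± √25) / 2 = (-1 ± 5) / 2 = -3, 2.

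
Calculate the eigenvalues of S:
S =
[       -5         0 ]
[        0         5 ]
λ = -5, 5

Solve det(S - λI) = 0. For a 2×2 matrix the characteristic equation is λ² - (trace)λ + det = 0.
trace(S) = a + d = -5 + 5 = 0.
det(S) = a*d - b*c = (-5)*(5) - (0)*(0) = -25 - 0 = -25.
Characteristic equation: λ² - (0)λ + (-25) = 0.
Discriminant = (0)² - 4*(-25) = 0 + 100 = 100.
λ = (0 ± √100) / 2 = (0 ± 10) / 2 = -5, 5.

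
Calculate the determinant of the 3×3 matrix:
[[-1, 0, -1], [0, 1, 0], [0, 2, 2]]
-2

Expansion along first row:
det = -1·det([[1,0],[2,2]]) - 0·det([[0,0],[0,2]]) + -1·det([[0,1],[0,2]])
    = -1·(1·2 - 0·2) - 0·(0·2 - 0·0) + -1·(0·2 - 1·0)
    = -1·2 - 0·0 + -1·0
    = -2 + 0 + 0 = -2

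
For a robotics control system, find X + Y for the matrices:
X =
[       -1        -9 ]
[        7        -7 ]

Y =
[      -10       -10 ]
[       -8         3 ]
X + Y =
[      -11       -19 ]
[       -1        -4 ]

Matrix addition is elementwise: (X+Y)[i][j] = X[i][j] + Y[i][j].
  (X+Y)[0][0] = (-1) + (-10) = -11
  (X+Y)[0][1] = (-9) + (-10) = -19
  (X+Y)[1][0] = (7) + (-8) = -1
  (X+Y)[1][1] = (-7) + (3) = -4
X + Y =
[      -11       -19 ]
[       -1        -4 ]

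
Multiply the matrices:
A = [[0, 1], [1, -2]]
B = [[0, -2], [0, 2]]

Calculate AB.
[[0, 2], [0, -6]]

Each entry (i,j) of AB = sum over k of A[i][k]*B[k][j].
(AB)[0][0] = (0)*(0) + (1)*(0) = 0
(AB)[0][1] = (0)*(-2) + (1)*(2) = 2
(AB)[1][0] = (1)*(0) + (-2)*(0) = 0
(AB)[1][1] = (1)*(-2) + (-2)*(2) = -6
AB = [[0, 2], [0, -6]]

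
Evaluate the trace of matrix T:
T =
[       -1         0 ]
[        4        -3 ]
tr(T) = -1 - 3 = -4

The trace of a square matrix is the sum of its diagonal entries.
Diagonal entries of T: T[0][0] = -1, T[1][1] = -3.
tr(T) = -1 - 3 = -4.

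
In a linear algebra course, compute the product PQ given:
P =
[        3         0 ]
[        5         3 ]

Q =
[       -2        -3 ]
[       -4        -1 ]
PQ =
[       -6        -9 ]
[      -22       -18 ]

Matrix multiplication: (PQ)[i][j] = sum over k of P[i][k] * Q[k][j].
  (PQ)[0][0] = (3)*(-2) + (0)*(-4) = -6
  (PQ)[0][1] = (3)*(-3) + (0)*(-1) = -9
  (PQ)[1][0] = (5)*(-2) + (3)*(-4) = -22
  (PQ)[1][1] = (5)*(-3) + (3)*(-1) = -18
PQ =
[       -6        -9 ]
[      -22       -18 ]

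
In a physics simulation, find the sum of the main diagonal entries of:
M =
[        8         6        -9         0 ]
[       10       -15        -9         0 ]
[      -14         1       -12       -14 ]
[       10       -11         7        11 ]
tr(M) = 8 - 15 - 12 + 11 = -8

The trace of a square matrix is the sum of its diagonal entries.
Diagonal entries of M: M[0][0] = 8, M[1][1] = -15, M[2][2] = -12, M[3][3] = 11.
tr(M) = 8 - 15 - 12 + 11 = -8.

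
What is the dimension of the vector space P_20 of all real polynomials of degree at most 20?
Dimension = 21

A polynomial of degree at most 20 can be written as a₀ + a₁x + a₂x² + … + a_20x^20, with 21 free coefficients a₀, …, a_20.
The set {1, x, x², …, x^20} is a basis: it spans P_20 (every such polynomial is a linear combination of these) and is linearly independent (a polynomial is zero iff all its coefficients are zero).
Therefore dim(P_20) = 20 + 1 = 21.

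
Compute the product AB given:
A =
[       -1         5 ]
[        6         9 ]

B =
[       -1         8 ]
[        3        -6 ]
AB =
[       16       -38 ]
[       21        -6 ]

Matrix multiplication: (AB)[i][j] = sum over k of A[i][k] * B[k][j].
  (AB)[0][0] = (-1)*(-1) + (5)*(3) = 16
  (AB)[0][1] = (-1)*(8) + (5)*(-6) = -38
  (AB)[1][0] = (6)*(-1) + (9)*(3) = 21
  (AB)[1][1] = (6)*(8) + (9)*(-6) = -6
AB =
[       16       -38 ]
[       21        -6 ]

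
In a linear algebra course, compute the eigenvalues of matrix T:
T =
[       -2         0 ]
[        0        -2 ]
λ = -2, -2

Solve det(T - λI) = 0. For a 2×2 matrix the characteristic equation is λ² - (trace)λ + det = 0.
trace(T) = a + d = -2 - 2 = -4.
det(T) = a*d - b*c = (-2)*(-2) - (0)*(0) = 4 - 0 = 4.
Characteristic equation: λ² - (-4)λ + (4) = 0.
Discriminant = (-4)² - 4*(4) = 16 - 16 = 0.
λ = (-4 ± √0) / 2 = (-4 ± 0) / 2 = -2, -2.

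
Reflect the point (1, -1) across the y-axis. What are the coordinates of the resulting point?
(-1, -1)

Reflection across y-axis: (1, -1) → (-1, -1)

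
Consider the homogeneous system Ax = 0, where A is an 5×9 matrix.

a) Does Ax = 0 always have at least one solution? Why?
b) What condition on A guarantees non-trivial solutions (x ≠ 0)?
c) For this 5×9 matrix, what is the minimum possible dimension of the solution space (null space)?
a) Yes, x = 0 is always a solution. b) When A has linearly dependent columns (rank < n). c) Minimum nullity = 4.

a) x = 0 satisfies A·0 = 0, so the zero vector is always a solution.
b) Non-trivial solutions exist iff the columns of A are linearly dependent, equivalently rank(A) < n (the number of columns).
c) By rank-nullity, rank(A) + nullity(A) = n = 9. Since A has only 5 rows, rank(A) ≤ 5, so nullity(A) ≥ 9 - 5 = 4.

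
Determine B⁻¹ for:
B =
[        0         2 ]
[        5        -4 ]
det(B) = -10
B⁻¹ =
[      2/5       1/5 ]
[      1/2         0 ]

For a 2×2 matrix B = [[a, b], [c, d]] with det(B) ≠ 0, B⁻¹ = (1/det(B)) * [[d, -b], [-c, a]].
det(B) = (0)*(-4) - (2)*(5) = 0 - 10 = -10.
B⁻¹ = (1/-10) * [[-4, -2], [-5, 0]].
Dividing each entry by -10 and reducing:
B⁻¹ =
[      2/5       1/5 ]
[      1/2         0 ]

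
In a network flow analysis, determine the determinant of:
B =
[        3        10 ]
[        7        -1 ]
det(B) = -73

For a 2×2 matrix [[a, b], [c, d]], det = a*d - b*c.
det(B) = (3)*(-1) - (10)*(7) = -3 - 70 = -73.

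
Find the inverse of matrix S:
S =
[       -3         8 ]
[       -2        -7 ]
det(S) = 37
S⁻¹ =
[    -7/37     -8/37 ]
[     2/37     -3/37 ]

For a 2×2 matrix S = [[a, b], [c, d]] with det(S) ≠ 0, S⁻¹ = (1/det(S)) * [[d, -b], [-c, a]].
det(S) = (-3)*(-7) - (8)*(-2) = 21 + 16 = 37.
S⁻¹ = (1/37) * [[-7, -8], [2, -3]].
Dividing each entry by 37 and reducing:
S⁻¹ =
[    -7/37     -8/37 ]
[     2/37     -3/37 ]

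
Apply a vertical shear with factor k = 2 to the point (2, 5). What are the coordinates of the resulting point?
(2, 9)

Shear matrix for vertical shear with factor k = 2:
[[1, 0], [2, 1]]
Result: (2, 5) → (2, 9)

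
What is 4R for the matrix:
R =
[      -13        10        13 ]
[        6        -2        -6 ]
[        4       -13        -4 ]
4R =
[      -52        40        52 ]
[       24        -8       -24 ]
[       16       -52       -16 ]

Scalar multiplication is elementwise: (4R)[i][j] = 4 * R[i][j].
  (4R)[0][0] = 4 * (-13) = -52
  (4R)[0][1] = 4 * (10) = 40
  (4R)[0][2] = 4 * (13) = 52
  (4R)[1][0] = 4 * (6) = 24
  (4R)[1][1] = 4 * (-2) = -8
  (4R)[1][2] = 4 * (-6) = -24
  (4R)[2][0] = 4 * (4) = 16
  (4R)[2][1] = 4 * (-13) = -52
  (4R)[2][2] = 4 * (-4) = -16
4R =
[      -52        40        52 ]
[       24        -8       -24 ]
[       16       -52       -16 ]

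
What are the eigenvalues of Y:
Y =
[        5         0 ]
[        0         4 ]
λ = 4, 5

Solve det(Y - λI) = 0. For a 2×2 matrix the characteristic equation is λ² - (trace)λ + det = 0.
trace(Y) = a + d = 5 + 4 = 9.
det(Y) = a*d - b*c = (5)*(4) - (0)*(0) = 20 - 0 = 20.
Characteristic equation: λ² - (9)λ + (20) = 0.
Discriminant = (9)² - 4*(20) = 81 - 80 = 1.
λ = (9 ± √1) / 2 = (9 ± 1) / 2 = 4, 5.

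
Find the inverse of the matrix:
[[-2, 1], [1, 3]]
[[-3/7, 1/7], [1/7, 2/7]]

For [[a,b],[c,d]], inverse = (1/det)·[[d,-b],[-c,a]]
det = -2·3 - 1·1 = -7
Inverse = (1/-7)·[[3, -1], [-1, -2]]
        = [[-3/7, 1/7], [1/7, 2/7]]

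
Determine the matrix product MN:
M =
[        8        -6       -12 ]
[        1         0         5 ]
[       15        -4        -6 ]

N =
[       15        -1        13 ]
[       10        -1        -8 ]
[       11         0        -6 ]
MN =
[      -72        -2       224 ]
[       70        -1       -17 ]
[      119       -11       263 ]

Matrix multiplication: (MN)[i][j] = sum over k of M[i][k] * N[k][j].
  (MN)[0][0] = (8)*(15) + (-6)*(10) + (-12)*(11) = -72
  (MN)[0][1] = (8)*(-1) + (-6)*(-1) + (-12)*(0) = -2
  (MN)[0][2] = (8)*(13) + (-6)*(-8) + (-12)*(-6) = 224
  (MN)[1][0] = (1)*(15) + (0)*(10) + (5)*(11) = 70
  (MN)[1][1] = (1)*(-1) + (0)*(-1) + (5)*(0) = -1
  (MN)[1][2] = (1)*(13) + (0)*(-8) + (5)*(-6) = -17
  (MN)[2][0] = (15)*(15) + (-4)*(10) + (-6)*(11) = 119
  (MN)[2][1] = (15)*(-1) + (-4)*(-1) + (-6)*(0) = -11
  (MN)[2][2] = (15)*(13) + (-4)*(-8) + (-6)*(-6) = 263
MN =
[      -72        -2       224 ]
[       70        -1       -17 ]
[      119       -11       263 ]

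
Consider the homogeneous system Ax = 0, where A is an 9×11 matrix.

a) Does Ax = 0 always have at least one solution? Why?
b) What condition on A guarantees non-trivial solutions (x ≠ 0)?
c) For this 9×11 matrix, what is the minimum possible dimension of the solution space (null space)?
a) Yes, x = 0 is always a solution. b) When A has linearly dependent columns (rank < n). c) Minimum nullity = 2.

a) x = 0 satisfies A·0 = 0, so the zero vector is always a solution.
b) Non-trivial solutions exist iff the columns of A are linearly dependent, equivalently rank(A) < n (the number of columns).
c) By rank-nullity, rank(A) + nullity(A) = n = 11. Since A has only 9 rows, rank(A) ≤ 9, so nullity(A) ≥ 11 - 9 = 2.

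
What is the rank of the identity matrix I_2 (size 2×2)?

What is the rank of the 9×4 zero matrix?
rank(I_2) = 2, rank(0) = 0

The identity I_2 has 2 columns that are the standard basis vectors e_1, …, e_2. These are linearly independent, so all 2 columns are pivots and rank(I_2) = 2.
The 9×4 zero matrix has every entry zero, so every row is the zero row and there are no pivots; rank(0) = 0.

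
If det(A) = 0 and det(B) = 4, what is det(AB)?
0

Use the multiplicative property of determinants: det(AB) = det(A)*det(B).
det(AB) = (0)*(4) = 0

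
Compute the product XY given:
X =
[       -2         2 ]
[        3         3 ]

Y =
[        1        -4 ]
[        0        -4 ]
XY =
[       -2         0 ]
[        3       -24 ]

Matrix multiplication: (XY)[i][j] = sum over k of X[i][k] * Y[k][j].
  (XY)[0][0] = (-2)*(1) + (2)*(0) = -2
  (XY)[0][1] = (-2)*(-4) + (2)*(-4) = 0
  (XY)[1][0] = (3)*(1) + (3)*(0) = 3
  (XY)[1][1] = (3)*(-4) + (3)*(-4) = -24
XY =
[       -2         0 ]
[        3       -24 ]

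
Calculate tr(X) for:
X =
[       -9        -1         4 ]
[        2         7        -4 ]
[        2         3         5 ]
tr(X) = -9 + 7 + 5 = 3

The trace of a square matrix is the sum of its diagonal entries.
Diagonal entries of X: X[0][0] = -9, X[1][1] = 7, X[2][2] = 5.
tr(X) = -9 + 7 + 5 = 3.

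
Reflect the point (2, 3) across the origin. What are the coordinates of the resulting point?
(-2, -3)

Reflection across origin: (2, 3) → (-2, -3)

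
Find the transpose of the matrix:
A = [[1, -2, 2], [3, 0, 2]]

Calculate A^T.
[[1, 3], [-2, 0], [2, 2]]

The transpose sends entry (i,j) to (j,i); rows become columns.
Row 0 of A: [1, -2, 2] -> column 0 of A^T.
Row 1 of A: [3, 0, 2] -> column 1 of A^T.
A^T = [[1, 3], [-2, 0], [2, 2]]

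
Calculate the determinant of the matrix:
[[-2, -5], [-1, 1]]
-7

For a 2×2 matrix [[a, b], [c, d]], det = ad - bc
det = (-2)(1) - (-5)(-1) = -2 - 5 = -7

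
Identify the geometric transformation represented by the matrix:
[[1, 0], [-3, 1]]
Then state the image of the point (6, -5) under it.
vertical shear with factor -3; image of (6, -5) is (6, -23)

The matrix [[1, 0], [k, 1]] sends (x, y) to (x, -3x + y), leaving the x-coordinate fixed: a vertical shear.
The matrix [[1, 0], [-3, 1]] represents: vertical shear with factor -3.
Applying it to (6, -5): [1·6 + 0·-5, -3·6 + 1·-5] = (6, -23).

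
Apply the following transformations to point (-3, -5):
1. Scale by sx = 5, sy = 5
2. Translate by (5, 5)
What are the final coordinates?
(-10, -20)

Step 1: Scale (-3, -5) by (sx, sy) = (5, 5) → (-15, -25)
Step 2: Translate by (5, 5) → (-10, -20)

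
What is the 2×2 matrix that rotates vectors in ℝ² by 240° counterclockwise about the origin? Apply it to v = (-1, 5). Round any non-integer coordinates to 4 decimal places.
R = [[-1/2, √3/2], [-√3/2, -1/2]]; R·v = (4.8301, -1.6340)

A counterclockwise rotation by angle θ in ℝ² has matrix R(θ) = [[cos θ, -sin θ], [sin θ, cos θ]].
For θ = 240°: cos θ = -1/2, sin θ = -√3/2.
R(240°) = [[-1/2, √3/2], [-√3/2, -1/2]].
R·v = [-1/2·-1 + (√3/2)·5, -√3/2·-1 + -1/2·5] = (4.8301, -1.6340).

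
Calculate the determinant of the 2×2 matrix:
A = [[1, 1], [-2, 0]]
2

For A = [[a, b], [c, d]], det(A) = a*d - b*c.
det(A) = (1)*(0) - (1)*(-2) = 0 - -2 = 2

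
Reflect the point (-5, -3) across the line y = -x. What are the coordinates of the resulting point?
(3, 5)

Reflection across line y = -x: (-5, -3) → (3, 5)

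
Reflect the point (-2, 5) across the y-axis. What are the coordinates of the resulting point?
(2, 5)

Reflection across y-axis: (-2, 5) → (2, 5)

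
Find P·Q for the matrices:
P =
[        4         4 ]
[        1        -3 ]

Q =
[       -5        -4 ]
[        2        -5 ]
PQ =
[      -12       -36 ]
[      -11        11 ]

Matrix multiplication: (PQ)[i][j] = sum over k of P[i][k] * Q[k][j].
  (PQ)[0][0] = (4)*(-5) + (4)*(2) = -12
  (PQ)[0][1] = (4)*(-4) + (4)*(-5) = -36
  (PQ)[1][0] = (1)*(-5) + (-3)*(2) = -11
  (PQ)[1][1] = (1)*(-4) + (-3)*(-5) = 11
PQ =
[      -12       -36 ]
[      -11        11 ]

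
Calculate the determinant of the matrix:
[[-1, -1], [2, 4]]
-2

For a 2×2 matrix [[a, b], [c, d]], det = ad - bc
det = (-1)(4) - (-1)(2) = -4 - -2 = -2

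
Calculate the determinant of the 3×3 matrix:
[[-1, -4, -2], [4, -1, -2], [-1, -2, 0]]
14

Expansion along first row:
det = -1·det([[-1,-2],[-2,0]]) - -4·det([[4,-2],[-1,0]]) + -2·det([[4,-1],[-1,-2]])
    = -1·(-1·0 - -2·-2) - -4·(4·0 - -2·-1) + -2·(4·-2 - -1·-1)
    = -1·-4 - -4·-2 + -2·-9
    = 4 + -8 + 18 = 14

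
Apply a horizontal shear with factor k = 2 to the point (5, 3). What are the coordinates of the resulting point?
(11, 3)

Shear matrix for horizontal shear with factor k = 2:
[[1, 2], [0, 1]]
Result: (5, 3) → (11, 3)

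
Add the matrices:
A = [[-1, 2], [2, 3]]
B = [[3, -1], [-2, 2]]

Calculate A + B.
[[2, 1], [0, 5]]

Add corresponding elements:
(-1)+(3)=2
(2)+(-1)=1
(2)+(-2)=0
(3)+(2)=5
A + B = [[2, 1], [0, 5]]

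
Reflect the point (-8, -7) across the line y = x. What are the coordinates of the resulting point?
(-7, -8)

Reflection across line y = x: (-8, -7) → (-7, -8)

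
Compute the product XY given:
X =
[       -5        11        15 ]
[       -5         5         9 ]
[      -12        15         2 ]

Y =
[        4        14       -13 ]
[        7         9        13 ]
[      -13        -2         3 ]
XY =
[     -138        -1       253 ]
[     -102       -43       157 ]
[       31       -37       357 ]

Matrix multiplication: (XY)[i][j] = sum over k of X[i][k] * Y[k][j].
  (XY)[0][0] = (-5)*(4) + (11)*(7) + (15)*(-13) = -138
  (XY)[0][1] = (-5)*(14) + (11)*(9) + (15)*(-2) = -1
  (XY)[0][2] = (-5)*(-13) + (11)*(13) + (15)*(3) = 253
  (XY)[1][0] = (-5)*(4) + (5)*(7) + (9)*(-13) = -102
  (XY)[1][1] = (-5)*(14) + (5)*(9) + (9)*(-2) = -43
  (XY)[1][2] = (-5)*(-13) + (5)*(13) + (9)*(3) = 157
  (XY)[2][0] = (-12)*(4) + (15)*(7) + (2)*(-13) = 31
  (XY)[2][1] = (-12)*(14) + (15)*(9) + (2)*(-2) = -37
  (XY)[2][2] = (-12)*(-13) + (15)*(13) + (2)*(3) = 357
XY =
[     -138        -1       253 ]
[     -102       -43       157 ]
[       31       -37       357 ]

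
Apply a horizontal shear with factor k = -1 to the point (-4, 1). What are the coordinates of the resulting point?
(-5, 1)

Shear matrix for horizontal shear with factor k = -1:
[[1, -1], [0, 1]]
Result: (-4, 1) → (-5, 1)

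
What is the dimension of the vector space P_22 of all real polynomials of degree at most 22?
Dimension = 23

A polynomial of degree at most 22 can be written as a₀ + a₁x + a₂x² + … + a_22x^22, with 23 free coefficients a₀, …, a_22.
The set {1, x, x², …, x^22} is a basis: it spans P_22 (every such polynomial is a linear combination of these) and is linearly independent (a polynomial is zero iff all its coefficients are zero).
Therefore dim(P_22) = 22 + 1 = 23.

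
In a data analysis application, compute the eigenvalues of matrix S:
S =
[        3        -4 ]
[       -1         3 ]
λ = 1, 5

Solve det(S - λI) = 0. For a 2×2 matrix the characteristic equation is λ² - (trace)λ + det = 0.
trace(S) = a + d = 3 + 3 = 6.
det(S) = a*d - b*c = (3)*(3) - (-4)*(-1) = 9 - 4 = 5.
Characteristic equation: λ² - (6)λ + (5) = 0.
Discriminant = (6)² - 4*(5) = 36 - 20 = 16.
λ = (6 ± √16) / 2 = (6 ± 4) / 2 = 1, 5.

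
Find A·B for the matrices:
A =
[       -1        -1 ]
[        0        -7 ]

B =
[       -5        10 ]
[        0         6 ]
AB =
[        5       -16 ]
[        0       -42 ]

Matrix multiplication: (AB)[i][j] = sum over k of A[i][k] * B[k][j].
  (AB)[0][0] = (-1)*(-5) + (-1)*(0) = 5
  (AB)[0][1] = (-1)*(10) + (-1)*(6) = -16
  (AB)[1][0] = (0)*(-5) + (-7)*(0) = 0
  (AB)[1][1] = (0)*(10) + (-7)*(6) = -42
AB =
[        5       -16 ]
[        0       -42 ]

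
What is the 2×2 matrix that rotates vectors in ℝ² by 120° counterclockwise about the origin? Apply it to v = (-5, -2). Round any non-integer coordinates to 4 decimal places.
R = [[-1/2, -√3/2], [√3/2, -1/2]]; R·v = (4.2321, -3.3301)

A counterclockwise rotation by angle θ in ℝ² has matrix R(θ) = [[cos θ, -sin θ], [sin θ, cos θ]].
For θ = 120°: cos θ = -1/2, sin θ = √3/2.
R(120°) = [[-1/2, -√3/2], [√3/2, -1/2]].
R·v = [-1/2·-5 + (-√3/2)·-2, √3/2·-5 + -1/2·-2] = (4.2321, -3.3301).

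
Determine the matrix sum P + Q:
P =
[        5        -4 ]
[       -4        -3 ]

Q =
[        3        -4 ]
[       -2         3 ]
P + Q =
[        8        -8 ]
[       -6         0 ]

Matrix addition is elementwise: (P+Q)[i][j] = P[i][j] + Q[i][j].
  (P+Q)[0][0] = (5) + (3) = 8
  (P+Q)[0][1] = (-4) + (-4) = -8
  (P+Q)[1][0] = (-4) + (-2) = -6
  (P+Q)[1][1] = (-3) + (3) = 0
P + Q =
[        8        -8 ]
[       -6         0 ]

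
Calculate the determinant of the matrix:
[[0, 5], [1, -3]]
-5

For a 2×2 matrix [[a, b], [c, d]], det = ad - bc
det = (0)(-3) - (5)(1) = 0 - 5 = -5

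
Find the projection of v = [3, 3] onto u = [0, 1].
[0, 3]

The projection of v onto u is proj_u(v) = ((v·u) / (u·u)) · u.
v·u = (3)*(0) + (3)*(1) = 3.
u·u = (0)*(0) + (1)*(1) = 1.
coefficient = 3 / 1 = 3.
proj_u(v) = 3 · [0, 1] = [0, 3].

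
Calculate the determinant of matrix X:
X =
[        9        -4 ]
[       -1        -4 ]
det(X) = -40

For a 2×2 matrix [[a, b], [c, d]], det = a*d - b*c.
det(X) = (9)*(-4) - (-4)*(-1) = -36 - 4 = -40.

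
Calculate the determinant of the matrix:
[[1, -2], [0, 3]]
3

For a 2×2 matrix [[a, b], [c, d]], det = ad - bc
det = (1)(3) - (-2)(0) = 3 - 0 = 3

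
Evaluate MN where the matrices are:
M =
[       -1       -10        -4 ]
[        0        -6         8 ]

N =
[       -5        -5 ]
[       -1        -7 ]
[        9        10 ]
MN =
[      -21        35 ]
[       78       122 ]

Matrix multiplication: (MN)[i][j] = sum over k of M[i][k] * N[k][j].
  (MN)[0][0] = (-1)*(-5) + (-10)*(-1) + (-4)*(9) = -21
  (MN)[0][1] = (-1)*(-5) + (-10)*(-7) + (-4)*(10) = 35
  (MN)[1][0] = (0)*(-5) + (-6)*(-1) + (8)*(9) = 78
  (MN)[1][1] = (0)*(-5) + (-6)*(-7) + (8)*(10) = 122
MN =
[      -21        35 ]
[       78       122 ]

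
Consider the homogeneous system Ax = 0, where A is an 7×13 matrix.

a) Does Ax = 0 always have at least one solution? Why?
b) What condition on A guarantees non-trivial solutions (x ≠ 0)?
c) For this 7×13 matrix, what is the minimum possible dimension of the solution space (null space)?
a) Yes, x = 0 is always a solution. b) When A has linearly dependent columns (rank < n). c) Minimum nullity = 6.

a) x = 0 satisfies A·0 = 0, so the zero vector is always a solution.
b) Non-trivial solutions exist iff the columns of A are linearly dependent, equivalently rank(A) < n (the number of columns).
c) By rank-nullity, rank(A) + nullity(A) = n = 13. Since A has only 7 rows, rank(A) ≤ 7, so nullity(A) ≥ 13 - 7 = 6.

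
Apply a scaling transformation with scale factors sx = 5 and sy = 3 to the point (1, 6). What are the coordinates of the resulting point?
(5, 18)

Scaling matrix:
[[5, 0], [0, 3]]
Result: (1 × 5, 6 × 3) = (5, 18)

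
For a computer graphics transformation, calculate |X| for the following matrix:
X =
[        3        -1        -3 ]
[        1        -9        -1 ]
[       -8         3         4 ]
det(X) = 104

Expand along row 0 (cofactor expansion): det(X) = a*(e*i - f*h) - b*(d*i - f*g) + c*(d*h - e*g), where the 3×3 is [[a, b, c], [d, e, f], [g, h, i]].
Minor M_00 = (-9)*(4) - (-1)*(3) = -36 + 3 = -33.
Minor M_01 = (1)*(4) - (-1)*(-8) = 4 - 8 = -4.
Minor M_02 = (1)*(3) - (-9)*(-8) = 3 - 72 = -69.
det(X) = (3)*(-33) - (-1)*(-4) + (-3)*(-69) = -99 - 4 + 207 = 104.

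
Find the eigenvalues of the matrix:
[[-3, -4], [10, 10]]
λ = 2 and λ = 5

Characteristic equation: det(A - λI) = 0
λ² - (trace)λ + (det) = 0
λ² - (7)λ + (10) = 0
λ² - 7λ + 10 = 0
Solving: λ = 2, 5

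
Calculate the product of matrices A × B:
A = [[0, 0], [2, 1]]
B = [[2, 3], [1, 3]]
[[0, 0], [5, 9]]

Matrix multiplication:
C[0][0] = 0×2 + 0×1 = 0
C[0][1] = 0×3 + 0×3 = 0
C[1][0] = 2×2 + 1×1 = 5
C[1][1] = 2×3 + 1×3 = 9
Result: [[0, 0], [5, 9]]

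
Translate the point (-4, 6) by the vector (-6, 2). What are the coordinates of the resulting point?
(-10, 8)

Translation by (-6, 2):
x' = -4 + -6 = -10
y' = 6 + 2 = 8
Homogeneous matrix: [[1, 0, -6], [0, 1, 2], [0, 0, 1]]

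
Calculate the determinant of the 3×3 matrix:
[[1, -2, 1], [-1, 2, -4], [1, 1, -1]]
9

Expansion along first row:
det = 1·det([[2,-4],[1,-1]]) - -2·det([[-1,-4],[1,-1]]) + 1·det([[-1,2],[1,1]])
    = 1·(2·-1 - -4·1) - -2·(-1·-1 - -4·1) + 1·(-1·1 - 2·1)
    = 1·2 - -2·5 + 1·-3
    = 2 + 10 + -3 = 9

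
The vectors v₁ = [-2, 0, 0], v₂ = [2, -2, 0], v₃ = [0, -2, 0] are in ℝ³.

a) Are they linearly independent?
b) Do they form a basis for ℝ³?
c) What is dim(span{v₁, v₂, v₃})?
Not independent, not a basis, dim(span) = 2

Check whether v₃ can be written as a linear combination of v₁ and v₂.
v₃ = (1)·v₁ + (1)·v₂ = [0, -2, 0], so the three vectors are linearly dependent.
Thus they do not form a basis for ℝ³, and dim(span{v₁, v₂, v₃}) = 2 (spanned by v₁ and v₂).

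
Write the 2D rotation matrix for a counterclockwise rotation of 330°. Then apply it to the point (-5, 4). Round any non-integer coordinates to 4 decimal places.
R = [[√3/2, 1/2], [-1/2, √3/2]]; R·(-5, 4) = (-2.3301, 5.9641)

Rotation matrix formula: R(θ) = [[cos θ, -sin θ], [sin θ, cos θ]]
For θ = 330°:
cos(330°) = √3/2
sin(330°) = -1/2
R = [[√3/2, 1/2], [-1/2, √3/2]]
Apply to (-5, 4): [√3/2·-5 + (1/2)·4, -1/2·-5 + √3/2·4] = (-2.3301, 5.9641)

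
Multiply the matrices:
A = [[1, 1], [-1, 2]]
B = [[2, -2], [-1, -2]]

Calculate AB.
[[1, -4], [-4, -2]]

Each entry (i,j) of AB = sum over k of A[i][k]*B[k][j].
(AB)[0][0] = (1)*(2) + (1)*(-1) = 1
(AB)[0][1] = (1)*(-2) + (1)*(-2) = -4
(AB)[1][0] = (-1)*(2) + (2)*(-1) = -4
(AB)[1][1] = (-1)*(-2) + (2)*(-2) = -2
AB = [[1, -4], [-4, -2]]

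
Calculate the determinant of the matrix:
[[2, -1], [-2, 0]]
-2

For a 2×2 matrix [[a, b], [c, d]], det = ad - bc
det = (2)(0) - (-1)(-2) = 0 - 2 = -2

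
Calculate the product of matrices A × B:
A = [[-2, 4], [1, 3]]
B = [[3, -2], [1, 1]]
[[-2, 8], [6, 1]]

Matrix multiplication:
C[0][0] = -2×3 + 4×1 = -2
C[0][1] = -2×-2 + 4×1 = 8
C[1][0] = 1×3 + 3×1 = 6
C[1][1] = 1×-2 + 3×1 = 1
Result: [[-2, 8], [6, 1]]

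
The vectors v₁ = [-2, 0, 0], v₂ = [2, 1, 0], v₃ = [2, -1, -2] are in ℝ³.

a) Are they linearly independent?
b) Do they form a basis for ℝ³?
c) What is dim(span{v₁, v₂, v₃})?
Yes independent, yes basis, dim = 3

Stack v₁, v₂, v₃ as rows of a 3×3 matrix.
[[-2, 0, 0]; [2, 1, 0]; [2, -1, -2]] is already lower triangular with nonzero diagonal entries (-2, 1, -2), so its determinant is the product of the diagonal entries, det = (-2)·(1)·(-2) = 4 ≠ 0, and the rows are linearly independent.
Three linearly independent vectors in ℝ³ form a basis for ℝ³, so dim(span{v₁,v₂,v₃}) = 3.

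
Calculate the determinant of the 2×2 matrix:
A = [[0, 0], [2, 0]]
0

For A = [[a, b], [c, d]], det(A) = a*d - b*c.
det(A) = (0)*(0) - (0)*(2) = 0 - 0 = 0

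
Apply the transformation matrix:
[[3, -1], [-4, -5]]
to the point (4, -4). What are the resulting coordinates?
(16, 4)

Matrix multiplication:
[[3, -1], [-4, -5]] × [4, -4]ᵀ
= [3×4 + -1×-4, -4×4 + -5×-4]ᵀ
= [16.0000, 4.0000]ᵀ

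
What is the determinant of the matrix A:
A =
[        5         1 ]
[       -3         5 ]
det(A) = 28

For a 2×2 matrix [[a, b], [c, d]], det = a*d - b*c.
det(A) = (5)*(5) - (1)*(-3) = 25 + 3 = 28.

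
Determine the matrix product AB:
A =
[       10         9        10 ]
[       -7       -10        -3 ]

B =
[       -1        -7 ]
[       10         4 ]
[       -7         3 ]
AB =
[       10        -4 ]
[      -72         0 ]

Matrix multiplication: (AB)[i][j] = sum over k of A[i][k] * B[k][j].
  (AB)[0][0] = (10)*(-1) + (9)*(10) + (10)*(-7) = 10
  (AB)[0][1] = (10)*(-7) + (9)*(4) + (10)*(3) = -4
  (AB)[1][0] = (-7)*(-1) + (-10)*(10) + (-3)*(-7) = -72
  (AB)[1][1] = (-7)*(-7) + (-10)*(4) + (-3)*(3) = 0
AB =
[       10        -4 ]
[      -72         0 ]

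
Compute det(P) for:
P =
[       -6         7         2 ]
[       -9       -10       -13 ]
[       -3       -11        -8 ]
det(P) = 285

Expand along row 0 (cofactor expansion): det(P) = a*(e*i - f*h) - b*(d*i - f*g) + c*(d*h - e*g), where the 3×3 is [[a, b, c], [d, e, f], [g, h, i]].
Minor M_00 = (-10)*(-8) - (-13)*(-11) = 80 - 143 = -63.
Minor M_01 = (-9)*(-8) - (-13)*(-3) = 72 - 39 = 33.
Minor M_02 = (-9)*(-11) - (-10)*(-3) = 99 - 30 = 69.
det(P) = (-6)*(-63) - (7)*(33) + (2)*(69) = 378 - 231 + 138 = 285.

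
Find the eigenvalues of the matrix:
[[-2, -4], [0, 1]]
λ = -2 and λ = 1

Characteristic equation: det(A - λI) = 0
λ² - (trace)λ + (det) = 0
λ² - (-1)λ + (-2) = 0
λ² + 1λ - 2 = 0
Solving: λ = -2, 1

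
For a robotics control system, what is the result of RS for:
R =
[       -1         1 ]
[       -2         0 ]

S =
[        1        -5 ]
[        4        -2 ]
RS =
[        3         3 ]
[       -2        10 ]

Matrix multiplication: (RS)[i][j] = sum over k of R[i][k] * S[k][j].
  (RS)[0][0] = (-1)*(1) + (1)*(4) = 3
  (RS)[0][1] = (-1)*(-5) + (1)*(-2) = 3
  (RS)[1][0] = (-2)*(1) + (0)*(4) = -2
  (RS)[1][1] = (-2)*(-5) + (0)*(-2) = 10
RS =
[        3         3 ]
[       -2        10 ]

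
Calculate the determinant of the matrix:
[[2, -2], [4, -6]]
-4

For a 2×2 matrix [[a, b], [c, d]], det = ad - bc
det = (2)(-6) - (-2)(4) = -12 - -8 = -4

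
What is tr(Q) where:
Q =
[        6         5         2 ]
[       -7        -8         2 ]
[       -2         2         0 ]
tr(Q) = 6 - 8 + 0 = -2

The trace of a square matrix is the sum of its diagonal entries.
Diagonal entries of Q: Q[0][0] = 6, Q[1][1] = -8, Q[2][2] = 0.
tr(Q) = 6 - 8 + 0 = -2.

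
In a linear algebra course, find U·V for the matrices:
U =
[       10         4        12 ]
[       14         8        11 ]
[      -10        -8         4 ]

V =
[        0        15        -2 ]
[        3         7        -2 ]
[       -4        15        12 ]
UV =
[      -36       358       116 ]
[      -20       431        88 ]
[      -40      -146        84 ]

Matrix multiplication: (UV)[i][j] = sum over k of U[i][k] * V[k][j].
  (UV)[0][0] = (10)*(0) + (4)*(3) + (12)*(-4) = -36
  (UV)[0][1] = (10)*(15) + (4)*(7) + (12)*(15) = 358
  (UV)[0][2] = (10)*(-2) + (4)*(-2) + (12)*(12) = 116
  (UV)[1][0] = (14)*(0) + (8)*(3) + (11)*(-4) = -20
  (UV)[1][1] = (14)*(15) + (8)*(7) + (11)*(15) = 431
  (UV)[1][2] = (14)*(-2) + (8)*(-2) + (11)*(12) = 88
  (UV)[2][0] = (-10)*(0) + (-8)*(3) + (4)*(-4) = -40
  (UV)[2][1] = (-10)*(15) + (-8)*(7) + (4)*(15) = -146
  (UV)[2][2] = (-10)*(-2) + (-8)*(-2) + (4)*(12) = 84
UV =
[      -36       358       116 ]
[      -20       431        88 ]
[      -40      -146        84 ]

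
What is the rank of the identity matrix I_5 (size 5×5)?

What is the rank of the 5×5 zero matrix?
rank(I_5) = 5, rank(0) = 0

The identity I_5 has 5 columns that are the standard basis vectors e_1, …, e_5. These are linearly independent, so all 5 columns are pivots and rank(I_5) = 5.
The 5×5 zero matrix has every entry zero, so every row is the zero row and there are no pivots; rank(0) = 0.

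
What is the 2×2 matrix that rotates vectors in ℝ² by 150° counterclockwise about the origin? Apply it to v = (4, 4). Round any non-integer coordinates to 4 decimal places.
R = [[-√3/2, -1/2], [1/2, -√3/2]]; R·v = (-5.4641, -1.4641)

A counterclockwise rotation by angle θ in ℝ² has matrix R(θ) = [[cos θ, -sin θ], [sin θ, cos θ]].
For θ = 150°: cos θ = -√3/2, sin θ = 1/2.
R(150°) = [[-√3/2, -1/2], [1/2, -√3/2]].
R·v = [-√3/2·4 + (-1/2)·4, 1/2·4 + -√3/2·4] = (-5.4641, -1.4641).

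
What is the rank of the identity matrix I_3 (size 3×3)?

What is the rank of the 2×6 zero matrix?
rank(I_3) = 3, rank(0) = 0

The identity I_3 has 3 columns that are the standard basis vectors e_1, …, e_3. These are linearly independent, so all 3 columns are pivots and rank(I_3) = 3.
The 2×6 zero matrix has every entry zero, so every row is the zero row and there are no pivots; rank(0) = 0.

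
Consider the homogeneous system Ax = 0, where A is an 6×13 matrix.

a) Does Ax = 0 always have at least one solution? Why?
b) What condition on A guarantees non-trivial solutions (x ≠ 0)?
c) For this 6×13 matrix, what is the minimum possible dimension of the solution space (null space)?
a) Yes, x = 0 is always a solution. b) When A has linearly dependent columns (rank < n). c) Minimum nullity = 7.

a) x = 0 satisfies A·0 = 0, so the zero vector is always a solution.
b) Non-trivial solutions exist iff the columns of A are linearly dependent, equivalently rank(A) < n (the number of columns).
c) By rank-nullity, rank(A) + nullity(A) = n = 13. Since A has only 6 rows, rank(A) ≤ 6, so nullity(A) ≥ 13 - 6 = 7.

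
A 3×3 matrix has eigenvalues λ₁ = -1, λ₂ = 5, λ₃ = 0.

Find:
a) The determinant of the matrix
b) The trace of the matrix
det = 0, trace = 4

Two standard eigenvalue identities:
- det(A) equals the product of the eigenvalues (counted with multiplicity).
- trace(A) equals the sum of the eigenvalues.
det(A) = (-1)*(5)*(0) = 0.
trace(A) = -1 + 5 + 0 = 4.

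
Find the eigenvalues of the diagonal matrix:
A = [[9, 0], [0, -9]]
λ₁ = 9, λ₂ = -9

The characteristic polynomial of A is det(A - λI) = (9 - λ)(-9 - λ) = 0.
The roots are λ = 9 and λ = -9, so the eigenvalues are the diagonal entries.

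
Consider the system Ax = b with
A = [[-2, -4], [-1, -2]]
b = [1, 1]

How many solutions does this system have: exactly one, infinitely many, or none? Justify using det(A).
No solution

det(A) = (-2)*(-2) - (-4)*(-1) = 0, so A is singular.
The column space of A is span(column 1) = span([-2, -1]).
b = [1, 1] is not a scalar multiple of column 1, so b ∉ column space and the system is inconsistent — no solution.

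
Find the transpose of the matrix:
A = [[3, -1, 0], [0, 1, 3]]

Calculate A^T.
[[3, 0], [-1, 1], [0, 3]]

The transpose sends entry (i,j) to (j,i); rows become columns.
Row 0 of A: [3, -1, 0] -> column 0 of A^T.
Row 1 of A: [0, 1, 3] -> column 1 of A^T.
A^T = [[3, 0], [-1, 1], [0, 3]]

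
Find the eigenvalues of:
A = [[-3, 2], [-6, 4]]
λ = 0, 1

Solve det(A - λI) = 0. For a 2×2 matrix this is λ² - (trace)λ + det = 0.
trace(A) = -3 + 4 = 1.
det(A) = (-3)*(4) - (2)*(-6) = -12 + 12 = 0.
Characteristic equation: λ² - (1)λ + (0) = 0.
Discriminant: (1)² - 4*(0) = 1 - 0 = 1.
Roots: λ = (1 ± √1) / 2 = 0, 1.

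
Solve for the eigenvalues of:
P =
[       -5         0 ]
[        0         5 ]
λ = -5, 5

Solve det(P - λI) = 0. For a 2×2 matrix the characteristic equation is λ² - (trace)λ + det = 0.
trace(P) = a + d = -5 + 5 = 0.
det(P) = a*d - b*c = (-5)*(5) - (0)*(0) = -25 - 0 = -25.
Characteristic equation: λ² - (0)λ + (-25) = 0.
Discriminant = (0)² - 4*(-25) = 0 + 100 = 100.
λ = (0 ± √100) / 2 = (0 ± 10) / 2 = -5, 5.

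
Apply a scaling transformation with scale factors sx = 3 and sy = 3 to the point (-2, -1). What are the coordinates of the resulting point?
(-6, -3)

Scaling matrix:
[[3, 0], [0, 3]]
Result: (-2 × 3, -1 × 3) = (-6, -3)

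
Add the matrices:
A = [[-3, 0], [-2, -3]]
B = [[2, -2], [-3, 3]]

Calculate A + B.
[[-1, -2], [-5, 0]]

Add corresponding elements:
(-3)+(2)=-1
(0)+(-2)=-2
(-2)+(-3)=-5
(-3)+(3)=0
A + B = [[-1, -2], [-5, 0]]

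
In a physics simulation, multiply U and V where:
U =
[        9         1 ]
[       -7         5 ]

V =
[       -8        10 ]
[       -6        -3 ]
UV =
[      -78        87 ]
[       26       -85 ]

Matrix multiplication: (UV)[i][j] = sum over k of U[i][k] * V[k][j].
  (UV)[0][0] = (9)*(-8) + (1)*(-6) = -78
  (UV)[0][1] = (9)*(10) + (1)*(-3) = 87
  (UV)[1][0] = (-7)*(-8) + (5)*(-6) = 26
  (UV)[1][1] = (-7)*(10) + (5)*(-3) = -85
UV =
[      -78        87 ]
[       26       -85 ]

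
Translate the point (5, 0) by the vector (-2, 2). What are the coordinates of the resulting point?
(3, 2)

Translation by (-2, 2):
x' = 5 + -2 = 3
y' = 0 + 2 = 2
Homogeneous matrix: [[1, 0, -2], [0, 1, 2], [0, 0, 1]]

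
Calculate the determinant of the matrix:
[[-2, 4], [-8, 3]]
26

For a 2×2 matrix [[a, b], [c, d]], det = ad - bc
det = (-2)(3) - (4)(-8) = -6 - -32 = 26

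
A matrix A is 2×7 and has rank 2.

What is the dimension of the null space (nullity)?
5

The rank-nullity theorem for an m×n matrix states:
rank(A) + nullity(A) = n (the number of columns).
Here n = 7 and rank(A) = 2, so nullity(A) = 7 - 2 = 5.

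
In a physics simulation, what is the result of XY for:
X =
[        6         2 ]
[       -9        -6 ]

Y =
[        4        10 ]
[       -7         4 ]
XY =
[       10        68 ]
[        6      -114 ]

Matrix multiplication: (XY)[i][j] = sum over k of X[i][k] * Y[k][j].
  (XY)[0][0] = (6)*(4) + (2)*(-7) = 10
  (XY)[0][1] = (6)*(10) + (2)*(4) = 68
  (XY)[1][0] = (-9)*(4) + (-6)*(-7) = 6
  (XY)[1][1] = (-9)*(10) + (-6)*(4) = -114
XY =
[       10        68 ]
[        6      -114 ]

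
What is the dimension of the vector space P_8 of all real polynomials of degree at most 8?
Dimension = 9

A polynomial of degree at most 8 can be written as a₀ + a₁x + a₂x² + … + a_8x^8, with 9 free coefficients a₀, …, a_8.
The set {1, x, x², …, x^8} is a basis: it spans P_8 (every such polynomial is a linear combination of these) and is linearly independent (a polynomial is zero iff all its coefficients are zero).
Therefore dim(P_8) = 8 + 1 = 9.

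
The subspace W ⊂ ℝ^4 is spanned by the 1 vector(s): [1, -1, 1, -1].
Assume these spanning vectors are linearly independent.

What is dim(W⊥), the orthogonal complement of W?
dim(W⊥) = 3

For any subspace W of ℝ^n, dim(W) + dim(W⊥) = n (the whole-space dimension).
Here the given 1 vectors are linearly independent, so dim(W) = 1.
Thus dim(W⊥) = n - dim(W) = 4 - 1 = 3.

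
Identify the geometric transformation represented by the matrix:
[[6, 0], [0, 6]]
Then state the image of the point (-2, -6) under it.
uniform scaling by factor 6; image of (-2, -6) is (-12, -36)

This is a diagonal matrix with equal entries 6, so it scales both axes by the same factor 6.
The matrix [[6, 0], [0, 6]] represents: uniform scaling by factor 6.
Applying it to (-2, -6): [6·-2 + 0·-6, 0·-2 + 6·-6] = (-12, -36).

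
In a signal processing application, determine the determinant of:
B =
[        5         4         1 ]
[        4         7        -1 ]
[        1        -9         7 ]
det(B) = 41

Expand along row 0 (cofactor expansion): det(B) = a*(e*i - f*h) - b*(d*i - f*g) + c*(d*h - e*g), where the 3×3 is [[a, b, c], [d, e, f], [g, h, i]].
Minor M_00 = (7)*(7) - (-1)*(-9) = 49 - 9 = 40.
Minor M_01 = (4)*(7) - (-1)*(1) = 28 + 1 = 29.
Minor M_02 = (4)*(-9) - (7)*(1) = -36 - 7 = -43.
det(B) = (5)*(40) - (4)*(29) + (1)*(-43) = 200 - 116 - 43 = 41.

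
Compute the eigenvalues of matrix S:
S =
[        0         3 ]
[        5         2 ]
λ = -3, 5

Solve det(S - λI) = 0. For a 2×2 matrix the characteristic equation is λ² - (trace)λ + det = 0.
trace(S) = a + d = 0 + 2 = 2.
det(S) = a*d - b*c = (0)*(2) - (3)*(5) = 0 - 15 = -15.
Characteristic equation: λ² - (2)λ + (-15) = 0.
Discriminant = (2)² - 4*(-15) = 4 + 60 = 64.
λ = (2 ± √64) / 2 = (2 ± 8) / 2 = -3, 5.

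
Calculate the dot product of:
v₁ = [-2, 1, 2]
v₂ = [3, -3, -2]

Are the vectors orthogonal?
-13, No

The dot product is the sum of products of corresponding components.
v₁·v₂ = (-2)*(3) + (1)*(-3) + (2)*(-2) = -6 - 3 - 4 = -13.
Two vectors are orthogonal iff their dot product is 0; here the dot product is -13, so the vectors are not orthogonal.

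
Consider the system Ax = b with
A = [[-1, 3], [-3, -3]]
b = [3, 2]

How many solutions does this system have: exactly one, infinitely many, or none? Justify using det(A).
Exactly one solution

Compute det(A) = (-1)*(-3) - (3)*(-3) = 12.
Because det(A) ≠ 0, A is invertible and Ax = b has a unique solution for every b (here x = A⁻¹ b).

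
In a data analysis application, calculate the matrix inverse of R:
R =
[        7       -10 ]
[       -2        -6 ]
det(R) = -62
R⁻¹ =
[     3/31     -5/31 ]
[    -1/31     -7/62 ]

For a 2×2 matrix R = [[a, b], [c, d]] with det(R) ≠ 0, R⁻¹ = (1/det(R)) * [[d, -b], [-c, a]].
det(R) = (7)*(-6) - (-10)*(-2) = -42 - 20 = -62.
R⁻¹ = (1/-62) * [[-6, 10], [2, 7]].
Dividing each entry by -62 and reducing:
R⁻¹ =
[     3/31     -5/31 ]
[    -1/31     -7/62 ]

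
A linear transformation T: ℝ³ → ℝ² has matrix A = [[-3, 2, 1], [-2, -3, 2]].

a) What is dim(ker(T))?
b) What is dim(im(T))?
dim(ker) = 1, dim(im) = 2

The two rows are not scalar multiples of one another (no single k satisfies row 2 = k × row 1), so they are linearly independent.
Thus rank(A) = 2.
dim(im(T)) = rank(A) = 2.
By the rank-nullity theorem applied to T: ℝ³ → ℝ², rank(A) + nullity(A) = 3 (the domain dimension), so dim(ker(T)) = 3 - 2 = 1.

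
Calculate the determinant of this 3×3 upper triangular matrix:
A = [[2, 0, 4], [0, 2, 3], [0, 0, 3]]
12

The determinant of a triangular matrix is the product of its diagonal entries (the off-diagonal entries above the diagonal do not affect it).
det(A) = (2) * (2) * (3) = 12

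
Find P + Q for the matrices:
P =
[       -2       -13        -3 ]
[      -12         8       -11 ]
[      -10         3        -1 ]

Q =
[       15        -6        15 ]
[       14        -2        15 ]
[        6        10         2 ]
P + Q =
[       13       -19        12 ]
[        2         6         4 ]
[       -4        13         1 ]

Matrix addition is elementwise: (P+Q)[i][j] = P[i][j] + Q[i][j].
  (P+Q)[0][0] = (-2) + (15) = 13
  (P+Q)[0][1] = (-13) + (-6) = -19
  (P+Q)[0][2] = (-3) + (15) = 12
  (P+Q)[1][0] = (-12) + (14) = 2
  (P+Q)[1][1] = (8) + (-2) = 6
  (P+Q)[1][2] = (-11) + (15) = 4
  (P+Q)[2][0] = (-10) + (6) = -4
  (P+Q)[2][1] = (3) + (10) = 13
  (P+Q)[2][2] = (-1) + (2) = 1
P + Q =
[       13       -19        12 ]
[        2         6         4 ]
[       -4        13         1 ]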